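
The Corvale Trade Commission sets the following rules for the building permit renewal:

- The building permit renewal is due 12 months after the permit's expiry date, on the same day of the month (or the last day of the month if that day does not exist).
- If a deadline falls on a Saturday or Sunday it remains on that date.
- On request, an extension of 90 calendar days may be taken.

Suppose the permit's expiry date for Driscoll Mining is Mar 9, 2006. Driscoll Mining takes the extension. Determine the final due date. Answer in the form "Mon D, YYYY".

Jun 7, 2007

12 months from Mar 9, 2006 is Mar 9, 2007.
Mar 9, 2007 is a Friday; no weekend or holiday adjustment applies.
With the 90-day extension, Mar 9, 2007 becomes Jun 7, 2007.
Jun 7, 2007 is a Thursday; no weekend or holiday adjustment applies.
The final due date is Jun 7, 2007.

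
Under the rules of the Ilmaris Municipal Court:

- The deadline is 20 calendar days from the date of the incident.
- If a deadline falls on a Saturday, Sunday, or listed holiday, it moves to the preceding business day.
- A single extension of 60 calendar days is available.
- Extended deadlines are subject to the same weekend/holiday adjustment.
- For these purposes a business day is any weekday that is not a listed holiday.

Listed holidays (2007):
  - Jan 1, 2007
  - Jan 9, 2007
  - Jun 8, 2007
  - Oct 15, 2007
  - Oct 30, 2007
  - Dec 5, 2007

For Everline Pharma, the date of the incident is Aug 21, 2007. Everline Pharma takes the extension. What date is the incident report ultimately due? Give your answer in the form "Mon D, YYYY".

From Aug 21, 2007, 20 calendar days later is Sep 10, 2007.
Sep 10, 2007 is a Monday and not a listed holiday, so it stands.
Add the 60 calendar-day extension to Sep 10, 2007: Nov 9, 2007.
Nov 9, 2007 is a Friday and not a listed holiday, so it stands.
So the filing is due Nov 9, 2007.

Nov 9, 2007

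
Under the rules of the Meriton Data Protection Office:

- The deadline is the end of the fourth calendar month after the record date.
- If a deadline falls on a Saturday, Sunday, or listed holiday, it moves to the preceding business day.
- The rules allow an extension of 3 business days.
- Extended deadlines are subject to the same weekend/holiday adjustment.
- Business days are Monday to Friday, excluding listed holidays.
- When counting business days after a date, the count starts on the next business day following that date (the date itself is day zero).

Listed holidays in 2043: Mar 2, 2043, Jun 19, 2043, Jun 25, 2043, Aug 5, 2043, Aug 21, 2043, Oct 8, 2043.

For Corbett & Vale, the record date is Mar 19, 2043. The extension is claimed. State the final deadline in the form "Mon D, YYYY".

Aug 6, 2043

4 months after Mar 19, 2043 falls in July 2043; the last day of that month is Jul 31, 2043.
Jul 31, 2043 (Friday) is already a business day.
The 3-business-day extension runs from Jul 31, 2043 to Aug 6, 2043.
Aug 6, 2043 is a Thursday and not a listed holiday, so it stands.
The final due date is Aug 6, 2043.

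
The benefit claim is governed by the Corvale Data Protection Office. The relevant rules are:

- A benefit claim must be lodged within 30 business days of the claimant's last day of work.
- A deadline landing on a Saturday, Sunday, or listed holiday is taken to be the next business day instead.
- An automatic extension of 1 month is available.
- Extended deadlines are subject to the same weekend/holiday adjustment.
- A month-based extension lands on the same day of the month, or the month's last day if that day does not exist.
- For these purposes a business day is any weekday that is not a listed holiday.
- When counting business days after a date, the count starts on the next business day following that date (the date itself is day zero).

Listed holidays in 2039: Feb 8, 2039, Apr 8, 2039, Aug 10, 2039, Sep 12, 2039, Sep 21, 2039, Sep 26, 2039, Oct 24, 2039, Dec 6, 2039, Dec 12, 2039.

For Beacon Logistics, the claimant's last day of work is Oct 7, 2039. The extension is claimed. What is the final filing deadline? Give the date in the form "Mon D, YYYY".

Dec 21, 2039

Starting the day after Oct 7, 2039 and counting 30 business days lands on Nov 21, 2039.
Nov 21, 2039 falls on a Monday, which is a business day, so no adjustment is needed.
Applying the 1 month extension: 1 month after Nov 21, 2039 is Dec 21, 2039.
Since Dec 21, 2039 is a Wednesday and not a holiday, the date is unchanged.
Final deadline: Dec 21, 2039.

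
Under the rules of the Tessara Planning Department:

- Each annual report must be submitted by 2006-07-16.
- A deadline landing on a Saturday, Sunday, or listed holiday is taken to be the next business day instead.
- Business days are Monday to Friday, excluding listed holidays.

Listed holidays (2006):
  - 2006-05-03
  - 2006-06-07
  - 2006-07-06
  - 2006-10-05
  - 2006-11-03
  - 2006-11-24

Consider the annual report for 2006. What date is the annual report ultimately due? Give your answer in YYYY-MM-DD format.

2006-07-17

Start from the fixed due date, 2006-07-16.
Because 2006-07-16 is a Sunday, the deadline becomes 2006-07-17 (Monday).
The final due date is 2006-07-17.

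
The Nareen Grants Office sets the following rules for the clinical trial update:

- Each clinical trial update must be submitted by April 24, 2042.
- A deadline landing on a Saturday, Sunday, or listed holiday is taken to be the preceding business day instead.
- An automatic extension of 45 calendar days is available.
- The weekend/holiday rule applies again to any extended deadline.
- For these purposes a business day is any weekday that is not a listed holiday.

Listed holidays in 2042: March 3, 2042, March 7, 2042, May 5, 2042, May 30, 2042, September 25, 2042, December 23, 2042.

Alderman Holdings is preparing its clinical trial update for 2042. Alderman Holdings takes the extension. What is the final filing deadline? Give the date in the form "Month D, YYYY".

June 6, 2042

The stated deadline is April 24, 2042.
April 24, 2042 (Thursday) is already a business day.
Applying the 45-calendar-day extension: April 24, 2042 + 45 days = June 8, 2042.
Because June 8, 2042 is a Sunday, the deadline becomes June 6, 2042 (Friday).
So the filing is due June 6, 2042.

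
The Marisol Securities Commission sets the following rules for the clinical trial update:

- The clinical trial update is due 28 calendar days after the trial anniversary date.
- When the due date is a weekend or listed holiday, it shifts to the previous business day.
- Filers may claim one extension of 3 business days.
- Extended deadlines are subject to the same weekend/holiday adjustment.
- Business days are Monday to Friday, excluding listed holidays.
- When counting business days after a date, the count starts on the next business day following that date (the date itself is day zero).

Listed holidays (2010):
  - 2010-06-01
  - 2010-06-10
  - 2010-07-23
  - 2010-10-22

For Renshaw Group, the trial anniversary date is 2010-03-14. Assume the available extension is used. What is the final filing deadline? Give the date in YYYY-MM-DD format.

28 calendar days after 2010-03-14 is 2010-04-11.
2010-04-11 falls on a Sunday. Rolling to the preceding business day gives 2010-04-09, a Friday.
Counting 3 further business days from 2010-04-09 reaches 2010-04-14.
Since 2010-04-14 is a Wednesday and not a holiday, the date is unchanged.
Deadline: 2010-04-14.

2010-04-14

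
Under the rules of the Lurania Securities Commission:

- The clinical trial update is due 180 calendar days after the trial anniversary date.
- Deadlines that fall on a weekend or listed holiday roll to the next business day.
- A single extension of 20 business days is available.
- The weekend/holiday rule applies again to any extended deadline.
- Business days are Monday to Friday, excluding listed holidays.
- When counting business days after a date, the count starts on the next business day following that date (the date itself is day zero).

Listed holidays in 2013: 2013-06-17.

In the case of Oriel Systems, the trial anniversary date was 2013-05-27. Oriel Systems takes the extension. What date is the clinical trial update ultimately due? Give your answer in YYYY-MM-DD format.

Trigger date 2013-05-27 + 180 calendar days = 2013-11-23.
2013-11-23 is a Saturday, so it moves to the next business day, 2013-11-25 (Monday).
Applying the 20-business-day extension: 20 business days after 2013-11-25 is 2013-12-23.
2013-12-23 is a Monday and not a listed holiday, so it stands.
So the filing is due 2013-12-23.

2013-12-23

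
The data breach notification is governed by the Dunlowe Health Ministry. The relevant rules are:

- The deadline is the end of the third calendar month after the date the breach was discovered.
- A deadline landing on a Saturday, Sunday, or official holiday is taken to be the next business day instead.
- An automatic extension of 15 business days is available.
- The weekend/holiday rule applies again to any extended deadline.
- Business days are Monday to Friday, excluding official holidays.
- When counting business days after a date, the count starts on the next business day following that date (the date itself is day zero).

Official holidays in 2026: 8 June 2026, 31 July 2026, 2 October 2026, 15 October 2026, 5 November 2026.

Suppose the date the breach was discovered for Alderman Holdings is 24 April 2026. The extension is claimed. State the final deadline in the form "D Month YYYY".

The third month after 24 April 2026 is July 2026, whose last day is 31 July 2026.
31 July 2026 falls on a listed holiday. Rolling to the next business day gives 3 August 2026, a Monday.
The 15-business-day extension runs from 3 August 2026 to 24 August 2026.
24 August 2026 (Monday) is already a business day.
So the filing is due 24 August 2026.

24 August 2026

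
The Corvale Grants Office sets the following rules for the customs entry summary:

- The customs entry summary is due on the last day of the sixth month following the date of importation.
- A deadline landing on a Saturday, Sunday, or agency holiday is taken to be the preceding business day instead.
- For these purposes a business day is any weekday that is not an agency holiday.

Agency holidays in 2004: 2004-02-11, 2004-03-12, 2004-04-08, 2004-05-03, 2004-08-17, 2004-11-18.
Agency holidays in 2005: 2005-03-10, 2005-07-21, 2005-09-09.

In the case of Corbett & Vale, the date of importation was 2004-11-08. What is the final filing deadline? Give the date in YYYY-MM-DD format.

The sixth month after 2004-11-08 is May 2005, whose last day is 2005-05-31.
2005-05-31 (Tuesday) is already a business day.
Final deadline: 2005-05-31.

2005-05-31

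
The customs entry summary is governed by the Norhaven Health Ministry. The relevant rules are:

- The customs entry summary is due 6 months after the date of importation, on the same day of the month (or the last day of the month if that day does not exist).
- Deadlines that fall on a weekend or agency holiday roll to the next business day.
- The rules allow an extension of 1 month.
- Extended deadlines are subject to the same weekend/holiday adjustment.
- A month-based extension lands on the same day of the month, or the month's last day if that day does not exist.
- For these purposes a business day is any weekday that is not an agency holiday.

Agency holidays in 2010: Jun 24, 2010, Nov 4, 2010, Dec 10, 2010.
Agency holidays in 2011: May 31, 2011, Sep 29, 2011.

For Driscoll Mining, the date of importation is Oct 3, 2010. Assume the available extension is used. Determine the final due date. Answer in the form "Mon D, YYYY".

Moving 6 months forward from Oct 3, 2010 on the corresponding day gives Apr 3, 2011.
Apr 3, 2011 is a Sunday, so it moves to the next business day, Apr 4, 2011 (Monday).
Applying the 1 month extension: 1 month after Apr 4, 2011 is May 4, 2011.
May 4, 2011 is a Wednesday and not a listed holiday, so it stands.
The final due date is May 4, 2011.

May 4, 2011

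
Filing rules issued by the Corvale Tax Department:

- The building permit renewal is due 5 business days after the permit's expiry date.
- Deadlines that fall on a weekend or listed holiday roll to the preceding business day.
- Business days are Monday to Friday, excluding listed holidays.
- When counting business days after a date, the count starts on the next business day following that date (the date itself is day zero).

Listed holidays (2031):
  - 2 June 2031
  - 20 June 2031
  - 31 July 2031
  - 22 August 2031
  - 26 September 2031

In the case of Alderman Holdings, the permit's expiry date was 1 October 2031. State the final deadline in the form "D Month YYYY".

8 October 2031

Counting 5 business days after 1 October 2031 (skipping weekends and listed holidays) reaches 8 October 2031.
8 October 2031 (Wednesday) is already a business day.
Deadline: 8 October 2031.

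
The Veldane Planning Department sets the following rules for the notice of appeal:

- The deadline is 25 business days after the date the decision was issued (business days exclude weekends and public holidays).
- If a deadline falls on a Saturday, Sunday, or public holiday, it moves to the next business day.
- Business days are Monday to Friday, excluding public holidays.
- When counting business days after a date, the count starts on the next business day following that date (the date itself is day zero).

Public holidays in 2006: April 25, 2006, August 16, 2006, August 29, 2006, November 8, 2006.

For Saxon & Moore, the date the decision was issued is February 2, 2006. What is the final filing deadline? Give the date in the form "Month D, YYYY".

Counting 25 business days after February 2, 2006 (skipping weekends and listed holidays) reaches March 9, 2006.
March 9, 2006 (Thursday) is already a business day.
Final deadline: March 9, 2006.

March 9, 2006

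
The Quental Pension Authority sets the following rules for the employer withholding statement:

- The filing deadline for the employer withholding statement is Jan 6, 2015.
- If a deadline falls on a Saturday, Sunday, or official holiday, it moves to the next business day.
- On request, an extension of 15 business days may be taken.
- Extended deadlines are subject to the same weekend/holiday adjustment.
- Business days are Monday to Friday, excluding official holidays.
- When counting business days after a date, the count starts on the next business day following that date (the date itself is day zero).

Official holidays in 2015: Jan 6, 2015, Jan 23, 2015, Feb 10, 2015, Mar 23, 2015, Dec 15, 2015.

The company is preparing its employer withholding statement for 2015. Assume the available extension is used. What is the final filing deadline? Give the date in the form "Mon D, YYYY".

Jan 29, 2015

The stated deadline is Jan 6, 2015.
Jan 6, 2015 is a listed holiday; the next business day is Jan 7, 2015 (Wednesday).
The 15-business-day extension runs from Jan 7, 2015 to Jan 29, 2015.
Jan 29, 2015 falls on a Thursday, which is a business day, so no adjustment is needed.
So the filing is due Jan 29, 2015.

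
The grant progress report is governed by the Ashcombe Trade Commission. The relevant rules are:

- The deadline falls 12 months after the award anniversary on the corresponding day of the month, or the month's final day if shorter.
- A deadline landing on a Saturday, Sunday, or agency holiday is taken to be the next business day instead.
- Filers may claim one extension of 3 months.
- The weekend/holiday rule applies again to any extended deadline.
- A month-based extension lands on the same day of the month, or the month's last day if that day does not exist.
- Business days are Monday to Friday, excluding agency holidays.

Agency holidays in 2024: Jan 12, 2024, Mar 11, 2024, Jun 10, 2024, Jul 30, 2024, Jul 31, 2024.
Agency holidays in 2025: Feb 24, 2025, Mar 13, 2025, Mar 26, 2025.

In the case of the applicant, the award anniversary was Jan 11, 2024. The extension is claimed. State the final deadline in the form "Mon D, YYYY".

12 months from Jan 11, 2024 is Jan 11, 2025.
Jan 11, 2025 is a Saturday, so it moves to the next business day, Jan 13, 2025 (Monday).
Add 3 months to Jan 13, 2025: Apr 13, 2025.
Apr 13, 2025 is a Sunday; the next business day is Apr 14, 2025 (Monday).
Deadline: Apr 14, 2025.

Apr 14, 2025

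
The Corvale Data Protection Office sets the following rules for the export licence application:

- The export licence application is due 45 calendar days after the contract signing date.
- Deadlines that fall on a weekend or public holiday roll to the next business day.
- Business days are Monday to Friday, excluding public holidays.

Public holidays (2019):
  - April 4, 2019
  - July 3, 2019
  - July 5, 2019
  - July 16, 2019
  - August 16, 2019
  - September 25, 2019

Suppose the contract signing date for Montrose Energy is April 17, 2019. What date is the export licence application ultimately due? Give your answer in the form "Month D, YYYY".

June 3, 2019

From April 17, 2019, 45 calendar days later is June 1, 2019.
June 1, 2019 falls on a Saturday. Rolling to the next business day gives June 3, 2019, a Monday.
So the filing is due June 3, 2019.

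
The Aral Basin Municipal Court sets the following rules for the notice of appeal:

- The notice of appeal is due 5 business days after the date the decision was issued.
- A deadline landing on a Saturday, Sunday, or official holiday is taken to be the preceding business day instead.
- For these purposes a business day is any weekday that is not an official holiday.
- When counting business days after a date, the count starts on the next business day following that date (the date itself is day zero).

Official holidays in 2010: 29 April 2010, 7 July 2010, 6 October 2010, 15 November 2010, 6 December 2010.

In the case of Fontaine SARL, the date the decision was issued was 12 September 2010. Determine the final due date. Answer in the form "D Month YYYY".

Counting 5 business days after 12 September 2010 (skipping weekends and listed holidays) reaches 17 September 2010.
17 September 2010 (Friday) is already a business day.
So the filing is due 17 September 2010.

17 September 2010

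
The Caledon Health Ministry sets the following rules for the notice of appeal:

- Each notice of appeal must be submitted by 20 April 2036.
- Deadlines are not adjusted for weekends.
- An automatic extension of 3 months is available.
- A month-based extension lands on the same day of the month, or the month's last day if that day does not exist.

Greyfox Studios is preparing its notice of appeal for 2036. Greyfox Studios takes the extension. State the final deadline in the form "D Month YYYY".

20 July 2036

The stated deadline is 20 April 2036.
20 April 2036 falls on a Sunday. The rules make no weekend/holiday allowance, so it remains 20 April 2036.
The 3 months extension carries 20 April 2036 to 20 July 2036.
20 July 2036 is a Sunday; no weekend or holiday adjustment applies.
Deadline: 20 July 2036.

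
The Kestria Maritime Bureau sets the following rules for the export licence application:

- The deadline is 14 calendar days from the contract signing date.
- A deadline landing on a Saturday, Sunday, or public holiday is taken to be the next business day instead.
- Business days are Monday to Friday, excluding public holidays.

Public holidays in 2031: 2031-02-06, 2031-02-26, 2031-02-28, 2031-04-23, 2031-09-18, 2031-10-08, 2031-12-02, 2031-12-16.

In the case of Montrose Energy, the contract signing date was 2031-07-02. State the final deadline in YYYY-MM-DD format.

From 2031-07-02, 14 calendar days later is 2031-07-16.
2031-07-16 is a Wednesday and not a listed holiday, so it stands.
The final due date is 2031-07-16.

2031-07-16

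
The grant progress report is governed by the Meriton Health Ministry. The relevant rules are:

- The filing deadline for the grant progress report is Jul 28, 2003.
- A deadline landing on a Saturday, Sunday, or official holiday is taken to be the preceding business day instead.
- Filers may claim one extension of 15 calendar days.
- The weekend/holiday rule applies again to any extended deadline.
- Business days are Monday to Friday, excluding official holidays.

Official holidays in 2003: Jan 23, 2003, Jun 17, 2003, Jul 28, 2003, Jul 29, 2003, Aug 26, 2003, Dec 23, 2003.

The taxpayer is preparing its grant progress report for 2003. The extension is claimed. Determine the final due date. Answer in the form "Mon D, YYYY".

The stated deadline is Jul 28, 2003.
Jul 28, 2003 is a listed holiday; the preceding business day is Jul 25, 2003 (Friday).
The 15-calendar-day extension moves the deadline from Jul 25, 2003 to Aug 9, 2003.
Aug 9, 2003 falls on a Saturday. Rolling to the preceding business day gives Aug 8, 2003, a Friday.
So the filing is due Aug 8, 2003.

Aug 8, 2003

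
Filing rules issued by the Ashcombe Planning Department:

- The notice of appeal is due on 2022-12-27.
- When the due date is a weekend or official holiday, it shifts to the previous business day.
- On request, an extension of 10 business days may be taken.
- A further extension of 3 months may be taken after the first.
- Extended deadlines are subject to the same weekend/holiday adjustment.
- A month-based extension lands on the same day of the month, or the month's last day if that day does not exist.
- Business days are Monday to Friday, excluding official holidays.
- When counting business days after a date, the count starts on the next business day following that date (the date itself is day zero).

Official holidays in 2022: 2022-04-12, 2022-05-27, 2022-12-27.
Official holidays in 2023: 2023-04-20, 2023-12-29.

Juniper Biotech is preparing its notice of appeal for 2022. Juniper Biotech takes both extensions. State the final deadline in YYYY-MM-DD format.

2023-04-10

The stated deadline is 2022-12-27.
Because 2022-12-27 is a listed holiday, the deadline becomes 2022-12-26 (Monday).
The 10-business-day extension runs from 2022-12-26 to 2023-01-10.
2023-01-10 is a Tuesday and not a listed holiday, so it stands.
Applying the 3 months extension: 3 months after 2023-01-10 is 2023-04-10.
2023-04-10 (Monday) is already a business day.
Deadline: 2023-04-10.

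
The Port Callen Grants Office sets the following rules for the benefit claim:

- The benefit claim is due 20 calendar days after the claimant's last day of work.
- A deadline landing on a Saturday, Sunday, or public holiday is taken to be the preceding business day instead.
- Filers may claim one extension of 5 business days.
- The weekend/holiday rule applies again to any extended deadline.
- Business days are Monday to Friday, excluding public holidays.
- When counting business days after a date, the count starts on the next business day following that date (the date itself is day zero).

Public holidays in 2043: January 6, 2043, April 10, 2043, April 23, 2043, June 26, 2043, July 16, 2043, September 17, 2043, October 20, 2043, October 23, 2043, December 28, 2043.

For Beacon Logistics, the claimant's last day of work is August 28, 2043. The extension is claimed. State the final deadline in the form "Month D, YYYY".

September 24, 2043

From August 28, 2043, 20 calendar days later is September 17, 2043.
September 17, 2043 is a listed holiday, so it moves to the preceding business day, September 16, 2043 (Wednesday).
Applying the 5-business-day extension: 5 business days after September 16, 2043 is September 24, 2043.
Since September 24, 2043 is a Thursday and not a holiday, the date is unchanged.
Final deadline: September 24, 2043.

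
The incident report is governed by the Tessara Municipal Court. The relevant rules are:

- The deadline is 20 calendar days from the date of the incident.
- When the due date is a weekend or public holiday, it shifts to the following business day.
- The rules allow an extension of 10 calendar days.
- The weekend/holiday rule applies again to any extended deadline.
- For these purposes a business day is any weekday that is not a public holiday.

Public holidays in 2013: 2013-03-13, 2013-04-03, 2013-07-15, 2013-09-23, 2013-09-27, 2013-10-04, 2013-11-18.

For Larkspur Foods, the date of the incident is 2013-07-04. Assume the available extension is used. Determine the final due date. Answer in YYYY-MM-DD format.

2013-08-05

From 2013-07-04, 20 calendar days later is 2013-07-24.
2013-07-24 (Wednesday) is already a business day.
Add the 10 calendar-day extension to 2013-07-24: 2013-08-03.
2013-08-03 falls on a Saturday. Rolling to the next business day gives 2013-08-05, a Monday.
Final deadline: 2013-08-05.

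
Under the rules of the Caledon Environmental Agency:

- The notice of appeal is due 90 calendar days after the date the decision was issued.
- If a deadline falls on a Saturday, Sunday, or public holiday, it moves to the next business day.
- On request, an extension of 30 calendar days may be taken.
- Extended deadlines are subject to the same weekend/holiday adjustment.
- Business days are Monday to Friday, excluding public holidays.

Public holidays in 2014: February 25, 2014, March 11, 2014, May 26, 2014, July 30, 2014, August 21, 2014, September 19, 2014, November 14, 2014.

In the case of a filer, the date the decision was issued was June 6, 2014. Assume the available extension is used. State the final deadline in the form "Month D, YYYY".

Adding 90 calendar days to June 6, 2014 gives September 4, 2014.
September 4, 2014 is a Thursday and not a listed holiday, so it stands.
Add the 30 calendar-day extension to September 4, 2014: October 4, 2014.
October 4, 2014 is a Saturday; the next business day is October 6, 2014 (Monday).
Deadline: October 6, 2014.

October 6, 2014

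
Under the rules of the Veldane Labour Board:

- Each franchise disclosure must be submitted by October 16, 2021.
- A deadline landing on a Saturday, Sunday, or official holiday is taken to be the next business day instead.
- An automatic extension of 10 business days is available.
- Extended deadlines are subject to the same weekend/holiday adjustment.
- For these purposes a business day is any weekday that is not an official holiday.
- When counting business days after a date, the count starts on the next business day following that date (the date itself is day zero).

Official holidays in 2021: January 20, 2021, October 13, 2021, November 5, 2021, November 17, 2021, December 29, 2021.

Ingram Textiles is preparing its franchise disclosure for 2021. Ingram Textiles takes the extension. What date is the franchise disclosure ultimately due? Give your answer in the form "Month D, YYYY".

Start from the fixed due date, October 16, 2021.
October 16, 2021 is a Saturday, so it moves to the next business day, October 18, 2021 (Monday).
Counting 10 further business days from October 18, 2021 reaches November 1, 2021.
Since November 1, 2021 is a Monday and not a holiday, the date is unchanged.
Final deadline: November 1, 2021.

November 1, 2021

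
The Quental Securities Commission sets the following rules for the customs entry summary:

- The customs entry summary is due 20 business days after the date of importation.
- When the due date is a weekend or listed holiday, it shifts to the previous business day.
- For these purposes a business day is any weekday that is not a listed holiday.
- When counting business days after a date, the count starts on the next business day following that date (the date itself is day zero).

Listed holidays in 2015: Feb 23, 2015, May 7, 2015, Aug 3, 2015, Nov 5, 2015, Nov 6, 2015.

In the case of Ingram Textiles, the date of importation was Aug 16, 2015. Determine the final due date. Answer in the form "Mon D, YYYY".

Counting 20 business days after Aug 16, 2015 (skipping weekends and listed holidays) reaches Sep 11, 2015.
Sep 11, 2015 is a Friday and not a listed holiday, so it stands.
Deadline: Sep 11, 2015.

Sep 11, 2015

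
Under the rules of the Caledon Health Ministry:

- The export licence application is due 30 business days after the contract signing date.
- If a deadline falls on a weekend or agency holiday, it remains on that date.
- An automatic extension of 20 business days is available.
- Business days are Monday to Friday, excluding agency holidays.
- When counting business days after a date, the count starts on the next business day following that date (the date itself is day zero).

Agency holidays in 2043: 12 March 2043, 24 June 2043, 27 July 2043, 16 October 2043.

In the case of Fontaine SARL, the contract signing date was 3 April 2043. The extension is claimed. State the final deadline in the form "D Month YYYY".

12 June 2043

Starting the day after 3 April 2043 and counting 30 business days lands on 15 May 2043.
15 May 2043 falls on a Friday. The rules make no weekend/holiday allowance, so it remains 15 May 2043.
Applying the 20-business-day extension: 20 business days after 15 May 2043 is 12 June 2043.
12 June 2043 is a Friday; no weekend or holiday adjustment applies.
Final deadline: 12 June 2043.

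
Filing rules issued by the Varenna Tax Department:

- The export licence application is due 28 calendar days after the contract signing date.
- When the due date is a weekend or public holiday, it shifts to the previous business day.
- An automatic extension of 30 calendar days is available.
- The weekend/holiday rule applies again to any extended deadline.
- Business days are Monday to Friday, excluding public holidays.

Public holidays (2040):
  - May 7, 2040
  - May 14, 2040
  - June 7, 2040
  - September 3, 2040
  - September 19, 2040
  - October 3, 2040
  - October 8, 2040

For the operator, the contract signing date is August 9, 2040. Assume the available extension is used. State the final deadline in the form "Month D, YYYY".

Trigger date August 9, 2040 + 28 calendar days = September 6, 2040.
Since September 6, 2040 is a Thursday and not a holiday, the date is unchanged.
Applying the 30-calendar-day extension: September 6, 2040 + 30 days = October 6, 2040.
October 6, 2040 falls on a Saturday. Rolling to the preceding business day gives October 5, 2040, a Friday.
Deadline: October 5, 2040.

October 5, 2040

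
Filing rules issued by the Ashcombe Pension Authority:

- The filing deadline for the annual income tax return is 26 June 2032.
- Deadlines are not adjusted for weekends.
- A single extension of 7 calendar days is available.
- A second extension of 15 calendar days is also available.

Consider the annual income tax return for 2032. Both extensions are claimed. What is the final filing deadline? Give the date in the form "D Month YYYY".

The stated deadline is 26 June 2032.
26 June 2032 falls on a Saturday. The rules make no weekend/holiday allowance, so it remains 26 June 2032.
Add the 7 calendar-day extension to 26 June 2032: 3 July 2032.
No adjustment is made for weekends or holidays, so 3 July 2032 stands.
Applying the 15-calendar-day extension: 3 July 2032 + 15 days = 18 July 2032.
18 July 2032 is a Sunday; no weekend or holiday adjustment applies.
The final due date is 18 July 2032.

18 July 2032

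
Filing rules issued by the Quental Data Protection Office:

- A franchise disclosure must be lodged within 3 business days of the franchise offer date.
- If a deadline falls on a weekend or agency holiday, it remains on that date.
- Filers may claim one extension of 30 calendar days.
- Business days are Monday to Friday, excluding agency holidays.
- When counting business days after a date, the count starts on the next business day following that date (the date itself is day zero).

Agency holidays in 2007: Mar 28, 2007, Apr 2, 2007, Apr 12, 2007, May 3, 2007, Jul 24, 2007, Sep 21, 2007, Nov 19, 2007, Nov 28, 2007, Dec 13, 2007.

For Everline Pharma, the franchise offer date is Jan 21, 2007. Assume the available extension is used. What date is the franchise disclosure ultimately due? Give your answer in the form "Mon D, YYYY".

Feb 23, 2007

Counting 3 business days after Jan 21, 2007 (skipping weekends and listed holidays) reaches Jan 24, 2007.
No adjustment is made for weekends or holidays, so Jan 24, 2007 stands.
With the 30-day extension, Jan 24, 2007 becomes Feb 23, 2007.
Feb 23, 2007 is a Friday; no weekend or holiday adjustment applies.
Final deadline: Feb 23, 2007.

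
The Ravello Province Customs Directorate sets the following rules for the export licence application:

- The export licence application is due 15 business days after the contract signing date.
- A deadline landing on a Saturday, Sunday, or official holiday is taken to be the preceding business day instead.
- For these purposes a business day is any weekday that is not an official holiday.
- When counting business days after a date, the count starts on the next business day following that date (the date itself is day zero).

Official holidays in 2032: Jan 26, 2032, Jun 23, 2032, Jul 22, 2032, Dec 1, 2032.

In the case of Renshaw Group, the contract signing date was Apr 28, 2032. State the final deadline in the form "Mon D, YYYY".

May 19, 2032

Starting the day after Apr 28, 2032 and counting 15 business days lands on May 19, 2032.
May 19, 2032 falls on a Wednesday, which is a business day, so no adjustment is needed.
So the filing is due May 19, 2032.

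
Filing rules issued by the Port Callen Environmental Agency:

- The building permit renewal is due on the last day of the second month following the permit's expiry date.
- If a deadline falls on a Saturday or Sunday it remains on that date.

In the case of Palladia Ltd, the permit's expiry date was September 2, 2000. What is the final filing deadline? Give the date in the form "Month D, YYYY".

2 months after September 2, 2000 falls in November 2000; the last day of that month is November 30, 2000.
November 30, 2000 falls on a Thursday. The rules make no weekend/holiday allowance, so it remains November 30, 2000.
The final due date is November 30, 2000.

November 30, 2000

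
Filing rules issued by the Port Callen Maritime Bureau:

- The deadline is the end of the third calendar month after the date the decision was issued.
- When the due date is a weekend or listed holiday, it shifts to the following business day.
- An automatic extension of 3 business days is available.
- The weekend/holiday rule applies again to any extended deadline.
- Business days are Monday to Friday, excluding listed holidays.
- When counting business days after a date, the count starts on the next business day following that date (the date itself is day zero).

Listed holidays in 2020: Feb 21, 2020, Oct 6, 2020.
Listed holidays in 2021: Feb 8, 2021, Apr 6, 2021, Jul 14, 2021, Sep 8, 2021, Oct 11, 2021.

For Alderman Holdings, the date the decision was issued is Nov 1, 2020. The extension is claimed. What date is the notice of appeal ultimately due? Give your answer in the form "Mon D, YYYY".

3 months after Nov 1, 2020 is February 2021; that month ends on Feb 28, 2021.
Feb 28, 2021 is a Sunday; the next business day is Mar 1, 2021 (Monday).
Applying the 3-business-day extension: 3 business days after Mar 1, 2021 is Mar 4, 2021.
Mar 4, 2021 is a Thursday and not a listed holiday, so it stands.
Final deadline: Mar 4, 2021.

Mar 4, 2021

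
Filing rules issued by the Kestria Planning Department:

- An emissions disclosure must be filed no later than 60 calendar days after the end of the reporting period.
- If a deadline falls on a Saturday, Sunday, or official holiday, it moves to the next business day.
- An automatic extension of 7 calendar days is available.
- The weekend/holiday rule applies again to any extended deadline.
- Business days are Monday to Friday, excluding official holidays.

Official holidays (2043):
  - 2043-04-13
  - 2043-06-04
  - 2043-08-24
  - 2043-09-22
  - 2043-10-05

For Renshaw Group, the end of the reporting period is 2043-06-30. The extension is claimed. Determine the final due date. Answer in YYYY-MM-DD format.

2043-09-07

Adding 60 calendar days to 2043-06-30 gives 2043-08-29.
Because 2043-08-29 is a Saturday, the deadline becomes 2043-08-31 (Monday).
With the 7-day extension, 2043-08-31 becomes 2043-09-07.
2043-09-07 is a Monday and not a listed holiday, so it stands.
So the filing is due 2043-09-07.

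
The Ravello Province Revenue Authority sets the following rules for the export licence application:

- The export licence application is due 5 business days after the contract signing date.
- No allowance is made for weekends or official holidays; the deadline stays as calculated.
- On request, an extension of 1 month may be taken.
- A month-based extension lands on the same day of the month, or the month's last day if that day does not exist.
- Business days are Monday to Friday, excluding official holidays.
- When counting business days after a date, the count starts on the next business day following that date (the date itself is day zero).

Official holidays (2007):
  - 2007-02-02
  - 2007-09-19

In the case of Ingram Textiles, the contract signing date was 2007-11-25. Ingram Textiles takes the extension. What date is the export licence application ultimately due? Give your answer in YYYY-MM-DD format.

Starting the day after 2007-11-25 and counting 5 business days lands on 2007-11-30.
No adjustment is made for weekends or holidays, so 2007-11-30 stands.
Applying the 1 month extension: 1 month after 2007-11-30 is 2007-12-30.
No adjustment is made for weekends or holidays, so 2007-12-30 stands.
So the filing is due 2007-12-30.

2007-12-30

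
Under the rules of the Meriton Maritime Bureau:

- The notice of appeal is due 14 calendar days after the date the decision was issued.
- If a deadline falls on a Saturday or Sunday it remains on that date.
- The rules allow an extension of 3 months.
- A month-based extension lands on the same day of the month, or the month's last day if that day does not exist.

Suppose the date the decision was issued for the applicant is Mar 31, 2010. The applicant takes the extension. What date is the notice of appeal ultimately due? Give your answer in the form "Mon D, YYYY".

Jul 14, 2010

From Mar 31, 2010, 14 calendar days later is Apr 14, 2010.
Apr 14, 2010 falls on a Wednesday. The rules make no weekend/holiday allowance, so it remains Apr 14, 2010.
The 3 months extension carries Apr 14, 2010 to Jul 14, 2010.
Jul 14, 2010 is a Wednesday; no weekend or holiday adjustment applies.
So the filing is due Jul 14, 2010.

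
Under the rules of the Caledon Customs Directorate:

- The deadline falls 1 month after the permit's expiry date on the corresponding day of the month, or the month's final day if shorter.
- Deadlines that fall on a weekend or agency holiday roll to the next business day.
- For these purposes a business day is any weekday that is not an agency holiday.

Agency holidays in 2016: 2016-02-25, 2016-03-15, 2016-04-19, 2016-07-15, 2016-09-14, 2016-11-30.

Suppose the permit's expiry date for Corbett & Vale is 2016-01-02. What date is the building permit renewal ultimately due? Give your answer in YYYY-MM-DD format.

2016-02-02

1 month after 2016-01-02, on the same day of the month, is 2016-02-02.
2016-02-02 falls on a Tuesday, which is a business day, so no adjustment is needed.
The final due date is 2016-02-02.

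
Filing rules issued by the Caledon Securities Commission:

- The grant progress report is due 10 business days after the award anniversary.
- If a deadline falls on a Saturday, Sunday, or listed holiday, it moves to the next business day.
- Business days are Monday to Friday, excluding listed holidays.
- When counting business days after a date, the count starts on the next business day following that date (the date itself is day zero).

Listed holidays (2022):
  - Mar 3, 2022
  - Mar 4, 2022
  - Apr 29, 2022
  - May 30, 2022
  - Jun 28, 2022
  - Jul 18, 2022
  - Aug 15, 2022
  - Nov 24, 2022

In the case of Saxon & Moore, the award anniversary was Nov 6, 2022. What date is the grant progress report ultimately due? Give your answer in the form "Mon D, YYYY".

Starting the day after Nov 6, 2022 and counting 10 business days lands on Nov 18, 2022.
Since Nov 18, 2022 is a Friday and not a holiday, the date is unchanged.
The final due date is Nov 18, 2022.

Nov 18, 2022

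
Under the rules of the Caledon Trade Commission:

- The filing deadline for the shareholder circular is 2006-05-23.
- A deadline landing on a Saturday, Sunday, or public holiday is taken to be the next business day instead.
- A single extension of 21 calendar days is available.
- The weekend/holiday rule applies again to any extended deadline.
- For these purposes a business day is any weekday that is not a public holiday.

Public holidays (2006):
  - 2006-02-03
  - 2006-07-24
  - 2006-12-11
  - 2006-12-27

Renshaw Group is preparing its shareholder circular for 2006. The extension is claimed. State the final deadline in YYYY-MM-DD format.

The statutory due date is 2006-05-23.
Since 2006-05-23 is a Tuesday and not a holiday, the date is unchanged.
With the 21-day extension, 2006-05-23 becomes 2006-06-13.
2006-06-13 is a Tuesday and not a listed holiday, so it stands.
Deadline: 2006-06-13.

2006-06-13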